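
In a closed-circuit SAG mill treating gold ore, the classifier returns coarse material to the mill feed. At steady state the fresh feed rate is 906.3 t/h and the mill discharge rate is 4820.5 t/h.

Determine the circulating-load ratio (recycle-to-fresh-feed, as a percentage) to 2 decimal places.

M = F + R at steady state, so:
R = M − F = 4820.5 − 906.3 = 3914.2 t/h
CL = 100·R/F = 100·3914.2/906.3 = 431.89 %

CL = 431.89 %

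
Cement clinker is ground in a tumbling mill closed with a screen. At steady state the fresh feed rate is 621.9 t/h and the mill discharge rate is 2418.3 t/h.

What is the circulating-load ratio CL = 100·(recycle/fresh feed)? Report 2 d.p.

Steady state: M = F + R.
R = M − F = 2418.3 − 621.9 = 1796.4 t/h
CL = 100·R/F = 100·1796.4/621.9 = 288.86 %

CL = 288.86 %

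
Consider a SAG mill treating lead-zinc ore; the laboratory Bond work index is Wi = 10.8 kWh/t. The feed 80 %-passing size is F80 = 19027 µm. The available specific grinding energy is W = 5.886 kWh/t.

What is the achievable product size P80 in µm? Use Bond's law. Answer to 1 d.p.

W = 10·Wi·(P80^(-½) − F80^(-½))
⇒ 1/√P80 = W/(10 Wi) + 1/√F80
  = 5.8860/(10·10.8) + 1/√19027 = 0.054500 + 0.007250 = 0.061750
P80 = (1/0.061750)² = 16.1944² = 262.26 µm

P80 = 262.3 µm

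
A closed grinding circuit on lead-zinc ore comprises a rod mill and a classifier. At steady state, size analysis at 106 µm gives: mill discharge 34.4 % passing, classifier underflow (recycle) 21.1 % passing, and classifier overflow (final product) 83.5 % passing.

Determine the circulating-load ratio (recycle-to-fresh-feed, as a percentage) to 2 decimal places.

CL = 369.17 %

Classifier node, passing 106 µm:
(1+r)·d = r·u + o ⇒ r = (o−d)/(d−u)
r = (83.5 − 34.4)/(34.4 − 21.1) = 49.1/13.3 = 3.6917
CL = 100·r = 369.17 %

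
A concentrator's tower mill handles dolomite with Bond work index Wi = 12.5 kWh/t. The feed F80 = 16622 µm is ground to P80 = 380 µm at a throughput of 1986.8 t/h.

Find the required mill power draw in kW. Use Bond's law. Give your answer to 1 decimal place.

W = 10 Wi (1/√P80 − 1/√F80)  [Bond]
W = 10·12.5·(1/√380 − 1/√16622) = 10·12.5·(0.043543) = 5.4428 kWh/t
Mill draw = 5.4428 × 1986.8 = 10813.8 kW

P = 10813.8 kW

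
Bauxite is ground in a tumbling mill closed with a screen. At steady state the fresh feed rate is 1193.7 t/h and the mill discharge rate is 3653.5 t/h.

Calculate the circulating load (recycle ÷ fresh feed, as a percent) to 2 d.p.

Mill node: discharge = fresh + recycle.
R = M − F = 3653.5 − 1193.7 = 2459.8 t/h
CL = 100·R/F = 100·2459.8/1193.7 = 206.07 %

CL = 206.07 %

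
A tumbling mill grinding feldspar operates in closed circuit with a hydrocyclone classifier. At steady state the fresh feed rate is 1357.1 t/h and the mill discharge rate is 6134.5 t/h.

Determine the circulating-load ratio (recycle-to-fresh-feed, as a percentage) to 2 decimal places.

CL = 352.03 %

Steady state: M = F + R.
R = M − F = 6134.5 − 1357.1 = 4777.4 t/h
CL = 100·R/F = 100·4777.4/1357.1 = 352.03 %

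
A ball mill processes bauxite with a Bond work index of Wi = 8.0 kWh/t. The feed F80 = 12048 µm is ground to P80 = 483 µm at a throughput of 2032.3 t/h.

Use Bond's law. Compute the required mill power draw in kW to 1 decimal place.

P = 5916.6 kW

W_Bond = 10·Wi·(1/√P₈₀ − 1/√F₈₀)
W = 10·8.0·(1/√483 − 1/√12048) = 10·8.0·(0.036391) = 2.9113 kWh/t
Mill draw = 2.9113 × 2032.3 = 5916.6 kW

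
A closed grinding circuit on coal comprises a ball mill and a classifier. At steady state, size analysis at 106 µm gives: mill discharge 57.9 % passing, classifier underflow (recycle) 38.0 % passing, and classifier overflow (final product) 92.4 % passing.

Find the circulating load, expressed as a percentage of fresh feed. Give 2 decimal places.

CL = 173.37 %

Balance %-passing 106 µm (r = R/F):
Fd + Rd = Ru + Fo ⇒ R/F = (o−d)/(d−u)
r = (92.4 − 57.9)/(57.9 − 38.0) = 34.5/19.9 = 1.7337
CL = 100·r = 173.37 %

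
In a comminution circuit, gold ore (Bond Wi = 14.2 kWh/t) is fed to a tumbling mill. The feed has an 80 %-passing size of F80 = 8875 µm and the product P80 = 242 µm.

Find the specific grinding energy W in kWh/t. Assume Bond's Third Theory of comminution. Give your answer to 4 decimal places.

W = 7.6208 kWh/t

Bond:  W = 10 Wi (1/√P − 1/√F)
1/√242 = 0.064282;  1/√8875 = 0.010615
W = 10·14.2·(0.064282 − 0.010615) = 7.6208 kWh/t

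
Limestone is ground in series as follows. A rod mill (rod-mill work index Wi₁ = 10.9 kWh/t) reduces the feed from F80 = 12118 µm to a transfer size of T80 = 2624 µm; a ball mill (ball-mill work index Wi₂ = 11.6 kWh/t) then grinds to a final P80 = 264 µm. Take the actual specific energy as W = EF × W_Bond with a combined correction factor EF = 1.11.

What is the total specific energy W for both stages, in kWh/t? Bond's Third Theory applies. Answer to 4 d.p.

Bond: W = 10·Wi·(1/√P80 − 1/√F80)
Stage 1 (12118→2624 µm, Wi₁=10.9): W₁ = 10·10.9·(0.019522 − 0.009084) = 1.1377 kWh/t
Stage 2 (2624→264 µm, Wi₂=11.6): W₂ = 10·11.6·(0.061546 − 0.019522) = 4.8748 kWh/t
W = W₁ + W₂ = 1.1377 + 4.8748 = 6.0125 kWh/t
Corrected W = EF·W_Bond = 1.11·6.0125 = 6.6739 kWh/t

W = 6.6739 kWh/t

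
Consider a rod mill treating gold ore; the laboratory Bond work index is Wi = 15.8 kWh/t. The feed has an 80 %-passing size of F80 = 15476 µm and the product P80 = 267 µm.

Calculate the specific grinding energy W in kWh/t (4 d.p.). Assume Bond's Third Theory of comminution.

W = 8.3994 kWh/t

W = 10·Wi·(P80^(-½) − F80^(-½))
1/√267 = 0.061199;  1/√15476 = 0.008038
W = 10·15.8·(0.061199 − 0.008038) = 8.3994 kWh/t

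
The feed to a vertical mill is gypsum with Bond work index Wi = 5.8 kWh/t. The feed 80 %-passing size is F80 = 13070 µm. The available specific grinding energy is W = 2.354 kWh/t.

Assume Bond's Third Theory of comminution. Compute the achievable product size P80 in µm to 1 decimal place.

P80 = 410.9 µm

W = 10 Wi / √P80 − 10 Wi / √F80
1/√P80 = 1/√F80 + W/(10·Wi)
  = 2.3540/(10·5.8) + 1/√13070 = 0.040586 + 0.008747 = 0.049333
P80 = (1/0.049333)² = 20.2703² = 410.88 µm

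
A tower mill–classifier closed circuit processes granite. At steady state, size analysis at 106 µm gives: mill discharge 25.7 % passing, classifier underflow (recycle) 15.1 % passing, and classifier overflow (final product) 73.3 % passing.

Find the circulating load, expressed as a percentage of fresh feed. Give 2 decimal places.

CL = 449.06 %

Classifier node, passing 106 µm:
r = (o − d)/(d − u)
r = (73.3 − 25.7)/(25.7 − 15.1) = 47.6/10.6 = 4.4906
CL = 100·r = 449.06 %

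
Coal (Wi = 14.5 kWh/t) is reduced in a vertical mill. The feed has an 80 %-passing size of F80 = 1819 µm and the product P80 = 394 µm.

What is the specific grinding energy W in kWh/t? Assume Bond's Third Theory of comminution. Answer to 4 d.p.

W = 10·Wi·[P80^(−½) − F80^(−½)]
1/√394 = 0.050379;  1/√1819 = 0.023447
W = 10·14.5·(0.050379 − 0.023447) = 3.9052 kWh/t

W = 3.9052 kWh/t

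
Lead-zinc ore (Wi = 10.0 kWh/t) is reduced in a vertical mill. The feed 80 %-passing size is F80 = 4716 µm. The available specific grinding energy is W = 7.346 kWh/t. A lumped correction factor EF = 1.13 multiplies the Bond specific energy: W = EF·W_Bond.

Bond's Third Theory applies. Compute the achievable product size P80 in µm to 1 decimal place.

P80 = 157.9 µm

Bond: W = 10·Wi·(1/√P80 − 1/√F80)
W_Bond = W / EF = 7.346 / 1.13 = 6.5009 kWh/t
⇒ 1/√P80 = W_Bond/(10·Wi) + 1/√F80
  = 6.5009/(10·10.0) + 1/√4716 = 0.065009 + 0.014562 = 0.079571
P80 = (1/0.079571)² = 12.5675² = 157.94 µm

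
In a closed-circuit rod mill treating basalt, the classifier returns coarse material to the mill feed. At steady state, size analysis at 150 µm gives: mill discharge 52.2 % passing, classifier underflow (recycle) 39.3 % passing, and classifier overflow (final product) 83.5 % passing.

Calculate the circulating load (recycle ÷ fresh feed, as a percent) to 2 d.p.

CL = 242.64 %

Classifier node, passing 150 µm:
d + r·d = r·u + o → r(d−u) = o−d
r = (83.5 − 52.2)/(52.2 − 39.3) = 31.3/12.9 = 2.4264
CL = 100·r = 242.64 %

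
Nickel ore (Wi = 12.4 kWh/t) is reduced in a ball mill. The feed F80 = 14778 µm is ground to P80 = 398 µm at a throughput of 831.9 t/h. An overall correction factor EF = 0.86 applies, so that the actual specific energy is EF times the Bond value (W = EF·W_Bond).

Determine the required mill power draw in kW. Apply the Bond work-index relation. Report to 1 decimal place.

W = 10 Wi / √P80 − 10 Wi / √F80
W = 10·12.4·(1/√398 − 1/√14778) = 10·12.4·(0.041899) = 5.1955 kWh/t
Apply correction: 5.1955 × 0.86 = 4.4682 kWh/t
P_mill = W·ṁ = 4.4682·831.9 = 3717.1 kW

P = 3717.1 kW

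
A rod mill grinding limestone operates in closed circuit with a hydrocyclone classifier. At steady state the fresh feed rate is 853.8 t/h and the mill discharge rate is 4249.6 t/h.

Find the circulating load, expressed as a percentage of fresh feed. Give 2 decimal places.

Steady state: M = F + R.
R = M − F = 4249.6 − 853.8 = 3395.8 t/h
CL = 100·R/F = 100·3395.8/853.8 = 397.73 %

CL = 397.73 %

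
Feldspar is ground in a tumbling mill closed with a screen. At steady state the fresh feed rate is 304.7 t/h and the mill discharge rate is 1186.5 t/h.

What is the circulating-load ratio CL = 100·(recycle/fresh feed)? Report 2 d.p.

CL = 289.40 %

Mill node: discharge = fresh + recycle.
R = M − F = 1186.5 − 304.7 = 881.8 t/h
CL = 100·R/F = 100·881.8/304.7 = 289.40 %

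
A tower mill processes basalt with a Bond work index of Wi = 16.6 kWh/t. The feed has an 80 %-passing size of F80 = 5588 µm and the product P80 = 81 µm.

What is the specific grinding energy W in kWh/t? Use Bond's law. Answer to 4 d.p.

W = 10 Wi (P80^-0.5 − F80^-0.5)
1/√81 = 0.111111;  1/√5588 = 0.013377
W = 10·16.6·(0.111111 − 0.013377) = 16.2238 kWh/t

W = 16.2238 kWh/t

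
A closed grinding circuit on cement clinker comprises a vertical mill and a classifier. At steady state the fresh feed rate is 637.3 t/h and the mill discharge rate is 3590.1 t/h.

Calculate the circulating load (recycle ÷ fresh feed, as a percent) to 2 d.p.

Steady state: M = F + R.
R = M − F = 3590.1 − 637.3 = 2952.8 t/h
CL = 100·R/F = 100·2952.8/637.3 = 463.33 %

CL = 463.33 %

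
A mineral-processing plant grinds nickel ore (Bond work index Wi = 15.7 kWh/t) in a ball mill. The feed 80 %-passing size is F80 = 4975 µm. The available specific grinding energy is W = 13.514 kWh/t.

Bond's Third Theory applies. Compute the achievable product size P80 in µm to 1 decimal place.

P80 = 99.5 µm

W = 10 Wi (P80^-0.5 − F80^-0.5)
P80^(−½) = W/(10 Wi) + F80^(−½)
  = 13.5140/(10·15.7) + 1/√4975 = 0.086076 + 0.014178 = 0.100254
P80 = (1/0.100254)² = 9.9747² = 99.49 µm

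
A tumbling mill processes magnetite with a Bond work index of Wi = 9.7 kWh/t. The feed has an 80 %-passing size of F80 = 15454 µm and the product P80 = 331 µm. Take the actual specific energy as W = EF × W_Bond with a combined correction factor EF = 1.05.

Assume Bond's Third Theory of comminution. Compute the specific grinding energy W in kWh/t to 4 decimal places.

W = 4.7789 kWh/t

Bond:  W = 10 Wi (1/√P − 1/√F)
1/√331 = 0.054965;  1/√15454 = 0.008044
W = 10·9.7·(0.054965 − 0.008044) = 4.5513 kWh/t
With EF = 1.05: W = 4.5513·1.05 = 4.7789 kWh/t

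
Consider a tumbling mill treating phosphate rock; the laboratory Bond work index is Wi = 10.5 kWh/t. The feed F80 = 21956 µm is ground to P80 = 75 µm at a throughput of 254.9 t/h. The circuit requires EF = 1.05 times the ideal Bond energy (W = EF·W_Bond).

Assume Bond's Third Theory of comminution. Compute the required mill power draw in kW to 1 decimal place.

Bond:  W = 10 Wi (1/√P − 1/√F)
W = 10·10.5·(1/√75 − 1/√21956) = 10·10.5·(0.108721) = 11.4157 kWh/t
W_actual = 1.05 × 11.4157 = 11.9865 kWh/t
Power = W × throughput = 11.9865 kWh/t × 254.9 t/h = 3055.4 kW

P = 3055.4 kW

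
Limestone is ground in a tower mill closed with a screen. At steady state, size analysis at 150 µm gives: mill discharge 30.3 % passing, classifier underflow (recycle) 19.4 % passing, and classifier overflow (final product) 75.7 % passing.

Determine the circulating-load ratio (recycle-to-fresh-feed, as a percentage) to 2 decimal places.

CL = 416.51 %

Let r = R/F. Size balance at 150 µm:
d + r·d = r·u + o → r(d−u) = o−d
r = (75.7 − 30.3)/(30.3 − 19.4) = 45.4/10.9 = 4.1651
CL = 100·r = 416.51 %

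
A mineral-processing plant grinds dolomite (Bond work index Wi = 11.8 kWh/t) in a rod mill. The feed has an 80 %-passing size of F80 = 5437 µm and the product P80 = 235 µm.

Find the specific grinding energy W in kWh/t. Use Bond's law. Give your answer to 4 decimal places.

W = 6.0972 kWh/t

Bond: W = 10·Wi·(1/√P80 − 1/√F80)
1/√235 = 0.065233;  1/√5437 = 0.013562
W = 10·11.8·(0.065233 − 0.013562) = 6.0972 kWh/t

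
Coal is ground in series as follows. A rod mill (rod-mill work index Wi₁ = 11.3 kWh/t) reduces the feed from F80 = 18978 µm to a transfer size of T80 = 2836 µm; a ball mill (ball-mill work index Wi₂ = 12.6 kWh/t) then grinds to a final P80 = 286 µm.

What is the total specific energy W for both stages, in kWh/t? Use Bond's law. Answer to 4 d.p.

W = 10 Wi / √P80 − 10 Wi / √F80
Stage 1 (18978→2836 µm, Wi₁=11.3): W₁ = 10·11.3·(0.018778 − 0.007259) = 1.3016 kWh/t
Stage 2 (2836→286 µm, Wi₂=12.6): W₂ = 10·12.6·(0.059131 − 0.018778) = 5.0845 kWh/t
W = W₁ + W₂ = 1.3016 + 5.0845 = 6.3862 kWh/t

W = 6.3862 kWh/t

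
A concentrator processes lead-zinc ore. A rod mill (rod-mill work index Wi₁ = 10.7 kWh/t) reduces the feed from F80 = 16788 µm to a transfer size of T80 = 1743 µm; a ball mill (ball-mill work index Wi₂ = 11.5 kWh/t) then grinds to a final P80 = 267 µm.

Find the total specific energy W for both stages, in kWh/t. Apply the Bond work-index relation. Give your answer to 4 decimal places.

W = 6.0204 kWh/t

W_Bond = 10·Wi·(1/√P₈₀ − 1/√F₈₀)
Stage 1 (16788→1743 µm, Wi₁=10.7): W₁ = 10·10.7·(0.023953 − 0.007718) = 1.7371 kWh/t
Stage 2 (1743→267 µm, Wi₂=11.5): W₂ = 10·11.5·(0.061199 − 0.023953) = 4.2833 kWh/t
W = W₁ + W₂ = 1.7371 + 4.2833 = 6.0204 kWh/t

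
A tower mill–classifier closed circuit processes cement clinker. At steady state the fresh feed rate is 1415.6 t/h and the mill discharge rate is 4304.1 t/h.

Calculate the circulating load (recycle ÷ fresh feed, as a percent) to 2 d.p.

CL = 204.05 %

Mill node: discharge = fresh + recycle.
R = M − F = 4304.1 − 1415.6 = 2888.5 t/h
CL = 100·R/F = 100·2888.5/1415.6 = 204.05 %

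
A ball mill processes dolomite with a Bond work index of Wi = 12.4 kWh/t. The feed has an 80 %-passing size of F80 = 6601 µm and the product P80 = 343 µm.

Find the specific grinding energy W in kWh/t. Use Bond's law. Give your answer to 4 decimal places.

Bond: W = 10·Wi·(1/√P80 − 1/√F80)
1/√343 = 0.053995;  1/√6601 = 0.012308
W = 10·12.4·(0.053995 − 0.012308) = 5.1692 kWh/t

W = 5.1692 kWh/t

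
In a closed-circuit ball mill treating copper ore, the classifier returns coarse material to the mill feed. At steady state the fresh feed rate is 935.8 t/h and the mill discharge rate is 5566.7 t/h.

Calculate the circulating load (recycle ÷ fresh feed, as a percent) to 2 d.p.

Steady state: M = F + R.
R = M − F = 5566.7 − 935.8 = 4630.9 t/h
CL = 100·R/F = 100·4630.9/935.8 = 494.86 %

CL = 494.86 %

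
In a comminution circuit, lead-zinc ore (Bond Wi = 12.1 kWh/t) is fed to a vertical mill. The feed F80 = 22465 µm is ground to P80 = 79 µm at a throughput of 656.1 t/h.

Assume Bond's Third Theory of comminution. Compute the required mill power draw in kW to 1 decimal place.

W = 10 Wi (1/√P80 − 1/√F80)  [Bond]
W = 10·12.1·(1/√79 − 1/√22465) = 10·12.1·(0.105837) = 12.8063 kWh/t
P = W·T = 12.8063·656.1 = 8402.2 kW

P = 8402.2 kW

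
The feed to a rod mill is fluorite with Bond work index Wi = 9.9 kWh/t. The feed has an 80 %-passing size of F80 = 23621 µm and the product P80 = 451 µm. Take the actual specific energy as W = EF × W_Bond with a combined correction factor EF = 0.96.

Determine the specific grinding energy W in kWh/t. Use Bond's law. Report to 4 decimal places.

W_Bond = 10·Wi·(1/√P₈₀ − 1/√F₈₀)
1/√451 = 0.047088;  1/√23621 = 0.006507
W = 10·9.9·(0.047088 − 0.006507) = 4.0176 kWh/t
Apply correction: 4.0176 × 0.96 = 3.8569 kWh/t

W = 3.8569 kWh/t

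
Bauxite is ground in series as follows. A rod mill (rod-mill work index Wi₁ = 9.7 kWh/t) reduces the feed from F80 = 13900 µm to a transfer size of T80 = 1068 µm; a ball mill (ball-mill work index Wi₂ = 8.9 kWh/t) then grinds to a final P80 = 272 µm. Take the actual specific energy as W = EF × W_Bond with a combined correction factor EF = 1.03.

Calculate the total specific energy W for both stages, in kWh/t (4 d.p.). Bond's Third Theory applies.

W = 4.9630 kWh/t

W_Bond = 10·Wi·(1/√P₈₀ − 1/√F₈₀)
Stage 1 (13900→1068 µm, Wi₁=9.7): W₁ = 10·9.7·(0.030600 − 0.008482) = 2.1454 kWh/t
Stage 2 (1068→272 µm, Wi₂=8.9): W₂ = 10·8.9·(0.060634 − 0.030600) = 2.6731 kWh/t
W = W₁ + W₂ = 2.1454 + 2.6731 = 4.8185 kWh/t
Apply correction: 4.8185 × 1.03 = 4.9630 kWh/t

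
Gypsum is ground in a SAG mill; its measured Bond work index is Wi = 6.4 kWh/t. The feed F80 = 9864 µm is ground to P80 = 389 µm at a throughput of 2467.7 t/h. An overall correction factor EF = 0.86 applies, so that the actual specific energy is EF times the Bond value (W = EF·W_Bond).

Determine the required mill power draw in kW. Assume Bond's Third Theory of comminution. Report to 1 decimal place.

Bond:  W = 10 Wi (1/√P − 1/√F)
W = 10·6.4·(1/√389 − 1/√9864) = 10·6.4·(0.040633) = 2.6005 kWh/t
Corrected W = EF·W_Bond = 0.86·2.6005 = 2.2365 kWh/t
Mill draw = 2.2365 × 2467.7 = 5518.9 kW

P = 5518.9 kW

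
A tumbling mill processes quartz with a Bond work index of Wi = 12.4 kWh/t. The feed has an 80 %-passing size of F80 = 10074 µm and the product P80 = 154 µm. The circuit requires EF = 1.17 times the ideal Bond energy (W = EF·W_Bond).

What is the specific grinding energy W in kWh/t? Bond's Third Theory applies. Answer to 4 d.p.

W = 10 Wi (P80^-0.5 − F80^-0.5)
1/√154 = 0.080582;  1/√10074 = 0.009963
W = 10·12.4·(0.080582 − 0.009963) = 8.7568 kWh/t
W_actual = 1.17 × 8.7568 = 10.2454 kWh/t

W = 10.2454 kWh/t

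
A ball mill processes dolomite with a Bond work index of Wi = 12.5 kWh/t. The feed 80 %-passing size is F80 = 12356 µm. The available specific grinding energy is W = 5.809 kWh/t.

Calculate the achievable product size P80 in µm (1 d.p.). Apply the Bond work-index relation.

W = 10·Wi·[P80^(−½) − F80^(−½)]
P80^-0.5 = F80^-0.5 + W/(10 Wi)
  = 5.8090/(10·12.5) + 1/√12356 = 0.046472 + 0.008996 = 0.055468
P80 = (1/0.055468)² = 18.0283² = 325.02 µm

P80 = 325.0 µm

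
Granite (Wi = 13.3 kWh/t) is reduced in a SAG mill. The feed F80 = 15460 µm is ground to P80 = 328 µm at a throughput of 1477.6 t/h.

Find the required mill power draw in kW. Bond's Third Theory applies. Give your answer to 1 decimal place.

P = 9270.5 kW

W = 10 Wi (P80^-0.5 − F80^-0.5)
W = 10·13.3·(1/√328 − 1/√15460) = 10·13.3·(0.047173) = 6.2740 kWh/t
Power = W × throughput = 6.2740 kWh/t × 1477.6 t/h = 9270.5 kW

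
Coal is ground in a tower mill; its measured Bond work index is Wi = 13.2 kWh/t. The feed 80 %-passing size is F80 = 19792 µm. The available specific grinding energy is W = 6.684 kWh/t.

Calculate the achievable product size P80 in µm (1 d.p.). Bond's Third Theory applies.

W = 10 Wi (P80^-0.5 − F80^-0.5)
P80^(−½) = W/(10 Wi) + F80^(−½)
  = 6.6840/(10·13.2) + 1/√19792 = 0.050636 + 0.007108 = 0.057744
P80 = (1/0.057744)² = 17.3177² = 299.90 µm

P80 = 299.9 µm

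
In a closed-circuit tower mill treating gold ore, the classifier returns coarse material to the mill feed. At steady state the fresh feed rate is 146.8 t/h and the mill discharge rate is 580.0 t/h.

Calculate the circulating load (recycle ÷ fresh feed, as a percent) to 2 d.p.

CL = 295.10 %

M = F + R at steady state, so:
R = M − F = 580.0 − 146.8 = 433.2 t/h
CL = 100·R/F = 100·433.2/146.8 = 295.10 %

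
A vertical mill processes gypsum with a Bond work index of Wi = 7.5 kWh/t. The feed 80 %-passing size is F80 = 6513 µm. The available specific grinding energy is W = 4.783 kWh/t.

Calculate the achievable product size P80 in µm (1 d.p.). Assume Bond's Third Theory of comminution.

P80 = 172.4 µm

Bond: W = 10·Wi·(1/√P80 − 1/√F80)
P80^(−½) = W/(10 Wi) + F80^(−½)
  = 4.7830/(10·7.5) + 1/√6513 = 0.063773 + 0.012391 = 0.076164
P80 = (1/0.076164)² = 13.1295² = 172.38 µm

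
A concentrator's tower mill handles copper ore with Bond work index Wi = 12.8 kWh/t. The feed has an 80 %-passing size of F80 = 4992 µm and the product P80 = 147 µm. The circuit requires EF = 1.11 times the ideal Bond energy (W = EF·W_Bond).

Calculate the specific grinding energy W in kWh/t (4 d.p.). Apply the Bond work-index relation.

W = 9.7076 kWh/t

Bond: W = 10·Wi·(1/√P80 − 1/√F80)
1/√147 = 0.082479;  1/√4992 = 0.014153
W = 10·12.8·(0.082479 − 0.014153) = 8.7456 kWh/t
With EF = 1.11: W = 8.7456·1.11 = 9.7076 kWh/t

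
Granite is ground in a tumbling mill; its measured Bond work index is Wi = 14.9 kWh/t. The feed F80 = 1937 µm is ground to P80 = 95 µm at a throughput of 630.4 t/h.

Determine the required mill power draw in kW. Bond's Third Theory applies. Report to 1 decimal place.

P = 7502.8 kW

W_Bond = 10·Wi·(1/√P₈₀ − 1/√F₈₀)
W = 10·14.9·(1/√95 − 1/√1937) = 10·14.9·(0.079876) = 11.9016 kWh/t
Power = W × throughput = 11.9016 kWh/t × 630.4 t/h = 7502.8 kW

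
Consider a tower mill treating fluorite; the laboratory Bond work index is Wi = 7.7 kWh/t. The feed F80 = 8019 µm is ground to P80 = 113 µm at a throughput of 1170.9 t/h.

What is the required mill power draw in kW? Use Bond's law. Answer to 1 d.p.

P = 7474.7 kW

W = 10 Wi (P80^-0.5 − F80^-0.5)
W = 10·7.7·(1/√113 − 1/√8019) = 10·7.7·(0.082905) = 6.3837 kWh/t
Mill draw = 6.3837 × 1170.9 = 7474.7 kW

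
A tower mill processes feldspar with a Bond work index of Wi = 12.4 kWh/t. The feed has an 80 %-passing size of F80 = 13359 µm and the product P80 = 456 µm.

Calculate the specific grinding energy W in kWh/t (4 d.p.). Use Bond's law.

W = 4.7340 kWh/t

W = 10 Wi / √P80 − 10 Wi / √F80
1/√456 = 0.046829;  1/√13359 = 0.008652
W = 10·12.4·(0.046829 − 0.008652) = 4.7340 kWh/t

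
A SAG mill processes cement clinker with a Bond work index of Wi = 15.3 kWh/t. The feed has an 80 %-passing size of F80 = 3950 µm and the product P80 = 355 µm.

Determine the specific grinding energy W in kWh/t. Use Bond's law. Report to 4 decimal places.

Bond: W = 10·Wi·(1/√P80 − 1/√F80)
1/√355 = 0.053074;  1/√3950 = 0.015911
W = 10·15.3·(0.053074 − 0.015911) = 5.6860 kWh/t

W = 5.6860 kWh/t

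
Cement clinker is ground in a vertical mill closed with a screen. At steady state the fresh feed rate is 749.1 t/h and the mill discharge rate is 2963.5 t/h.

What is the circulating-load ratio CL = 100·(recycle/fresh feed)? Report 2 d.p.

Discharge = new feed + return, hence
R = M − F = 2963.5 − 749.1 = 2214.4 t/h
CL = 100·R/F = 100·2214.4/749.1 = 295.61 %

CL = 295.61 %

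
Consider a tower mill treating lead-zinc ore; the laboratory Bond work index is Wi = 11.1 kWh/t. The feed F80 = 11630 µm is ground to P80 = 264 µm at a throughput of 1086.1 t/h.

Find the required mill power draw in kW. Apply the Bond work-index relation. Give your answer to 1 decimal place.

W = 10·Wi·(P80^(-½) − F80^(-½))
W = 10·11.1·(1/√264 − 1/√11630) = 10·11.1·(0.052273) = 5.8023 kWh/t
Mill draw = 5.8023 × 1086.1 = 6301.9 kW

P = 6301.9 kW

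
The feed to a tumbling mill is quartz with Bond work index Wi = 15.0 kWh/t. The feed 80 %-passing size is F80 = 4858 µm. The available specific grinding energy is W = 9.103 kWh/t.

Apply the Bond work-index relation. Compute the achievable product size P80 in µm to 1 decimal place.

W_Bond = 10·Wi·(1/√P₈₀ − 1/√F₈₀)
1/√P80 = 1/√F80 + W/(10·Wi)
  = 9.1030/(10·15.0) + 1/√4858 = 0.060687 + 0.014347 = 0.075034
P80 = (1/0.075034)² = 13.3273² = 177.62 µm

P80 = 177.6 µm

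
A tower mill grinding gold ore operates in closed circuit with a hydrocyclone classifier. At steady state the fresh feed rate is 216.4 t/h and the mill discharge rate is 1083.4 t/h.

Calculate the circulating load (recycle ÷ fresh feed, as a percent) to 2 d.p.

Steady state: M = F + R.
R = M − F = 1083.4 − 216.4 = 867.0 t/h
CL = 100·R/F = 100·867.0/216.4 = 400.65 %

CL = 400.65 %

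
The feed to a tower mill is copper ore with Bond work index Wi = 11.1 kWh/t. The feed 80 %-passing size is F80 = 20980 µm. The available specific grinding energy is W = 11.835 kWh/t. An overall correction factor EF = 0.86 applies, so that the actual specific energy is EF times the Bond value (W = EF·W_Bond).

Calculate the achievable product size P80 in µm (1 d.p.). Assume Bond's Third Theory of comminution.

W = 10 Wi (P80^-0.5 − F80^-0.5)
W_Bond = W / EF = 11.835 / 0.86 = 13.7616 kWh/t
⇒ 1/√P80 = W_Bond/(10 Wi) + 1/√F80
  = 13.7616/(10·11.1) + 1/√20980 = 0.123979 + 0.006904 = 0.130883
P80 = (1/0.130883)² = 7.6404² = 58.38 µm

P80 = 58.4 µm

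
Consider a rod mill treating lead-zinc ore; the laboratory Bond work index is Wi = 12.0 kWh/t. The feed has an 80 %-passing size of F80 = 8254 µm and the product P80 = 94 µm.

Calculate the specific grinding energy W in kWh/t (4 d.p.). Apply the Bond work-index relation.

W = 11.0562 kWh/t

Bond:  W = 10 Wi (1/√P − 1/√F)
1/√94 = 0.103142;  1/√8254 = 0.011007
W = 10·12.0·(0.103142 − 0.011007) = 11.0562 kWh/t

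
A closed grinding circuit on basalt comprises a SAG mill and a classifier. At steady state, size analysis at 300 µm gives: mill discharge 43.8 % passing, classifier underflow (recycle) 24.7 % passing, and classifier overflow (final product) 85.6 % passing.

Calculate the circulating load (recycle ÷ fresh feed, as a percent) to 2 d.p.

Let r = R/F. Size balance at 300 µm:
(1+r)·d = r·u + o ⇒ r = (o−d)/(d−u)
r = (85.6 − 43.8)/(43.8 − 24.7) = 41.8/19.1 = 2.1885
CL = 100·r = 218.85 %

CL = 218.85 %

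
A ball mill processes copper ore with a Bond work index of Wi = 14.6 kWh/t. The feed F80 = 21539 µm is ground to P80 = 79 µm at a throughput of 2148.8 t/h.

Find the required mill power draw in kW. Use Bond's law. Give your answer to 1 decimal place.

P = 33159.2 kW

W = 10 Wi / √P80 − 10 Wi / √F80
W = 10·14.6·(1/√79 − 1/√21539) = 10·14.6·(0.105695) = 15.4315 kWh/t
P_mill = W·ṁ = 15.4315·2148.8 = 33159.2 kW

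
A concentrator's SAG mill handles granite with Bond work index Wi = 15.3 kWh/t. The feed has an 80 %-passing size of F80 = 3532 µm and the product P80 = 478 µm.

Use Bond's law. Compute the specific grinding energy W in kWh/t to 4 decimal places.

W = 10·Wi·[P80^(−½) − F80^(−½)]
1/√478 = 0.045739;  1/√3532 = 0.016826
W = 10·15.3·(0.045739 − 0.016826) = 4.4236 kWh/t

W = 4.4236 kWh/t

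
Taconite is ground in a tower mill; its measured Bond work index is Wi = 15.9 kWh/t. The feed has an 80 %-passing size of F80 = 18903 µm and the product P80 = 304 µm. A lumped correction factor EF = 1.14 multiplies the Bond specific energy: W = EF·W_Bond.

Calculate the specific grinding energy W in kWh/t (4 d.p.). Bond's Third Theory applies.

W = 10 Wi (P80^-0.5 − F80^-0.5)
1/√304 = 0.057354;  1/√18903 = 0.007273
W = 10·15.9·(0.057354 − 0.007273) = 7.9628 kWh/t
W_actual = 1.14 × 7.9628 = 9.0776 kWh/t

W = 9.0776 kWh/t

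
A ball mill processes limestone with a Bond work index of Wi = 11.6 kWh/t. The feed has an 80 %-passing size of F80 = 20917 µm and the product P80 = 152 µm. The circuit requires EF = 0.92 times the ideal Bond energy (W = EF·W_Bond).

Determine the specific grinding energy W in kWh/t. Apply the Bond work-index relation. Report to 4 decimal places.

W = 10 Wi (1/√P80 − 1/√F80)  [Bond]
1/√152 = 0.081111;  1/√20917 = 0.006914
W = 10·11.6·(0.081111 − 0.006914) = 8.6068 kWh/t
With EF = 0.92: W = 8.6068·0.92 = 7.9182 kWh/t

W = 7.9182 kWh/t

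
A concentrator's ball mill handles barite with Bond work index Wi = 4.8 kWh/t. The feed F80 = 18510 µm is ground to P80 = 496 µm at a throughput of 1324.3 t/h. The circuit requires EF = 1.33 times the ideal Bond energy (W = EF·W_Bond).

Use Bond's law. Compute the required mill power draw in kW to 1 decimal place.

P = 3174.7 kW

W = 10 Wi (1/√P80 − 1/√F80)  [Bond]
W = 10·4.8·(1/√496 − 1/√18510) = 10·4.8·(0.037551) = 1.8025 kWh/t
Apply correction: 1.8025 × 1.33 = 2.3973 kWh/t
Mill draw = 2.3973 × 1324.3 = 3174.7 kW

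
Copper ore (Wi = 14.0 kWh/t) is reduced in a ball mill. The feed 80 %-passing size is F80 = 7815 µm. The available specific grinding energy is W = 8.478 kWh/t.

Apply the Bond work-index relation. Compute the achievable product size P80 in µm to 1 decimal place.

Bond:  W = 10 Wi (1/√P − 1/√F)
1/√P80 = 1/√F80 + W/(10·Wi)
  = 8.4780/(10·14.0) + 1/√7815 = 0.060557 + 0.011312 = 0.071869
P80 = (1/0.071869)² = 13.9142² = 193.60 µm

P80 = 193.6 µm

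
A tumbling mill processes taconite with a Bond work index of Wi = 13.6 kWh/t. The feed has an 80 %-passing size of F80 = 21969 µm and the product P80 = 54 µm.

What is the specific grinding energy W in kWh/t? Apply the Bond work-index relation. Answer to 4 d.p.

Bond:  W = 10 Wi (1/√P − 1/√F)
1/√54 = 0.136083;  1/√21969 = 0.006747
W = 10·13.6·(0.136083 − 0.006747) = 17.5897 kWh/t

W = 17.5897 kWh/t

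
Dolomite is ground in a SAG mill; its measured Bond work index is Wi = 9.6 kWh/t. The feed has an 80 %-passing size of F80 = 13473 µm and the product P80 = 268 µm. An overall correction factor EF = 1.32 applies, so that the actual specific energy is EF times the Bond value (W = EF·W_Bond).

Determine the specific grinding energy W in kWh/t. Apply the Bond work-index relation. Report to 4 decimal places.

W = 6.6489 kWh/t

W = 10 Wi / √P80 − 10 Wi / √F80
1/√268 = 0.061085;  1/√13473 = 0.008615
W = 10·9.6·(0.061085 − 0.008615) = 5.0371 kWh/t
Corrected W = EF·W_Bond = 1.32·5.0371 = 6.6489 kWh/t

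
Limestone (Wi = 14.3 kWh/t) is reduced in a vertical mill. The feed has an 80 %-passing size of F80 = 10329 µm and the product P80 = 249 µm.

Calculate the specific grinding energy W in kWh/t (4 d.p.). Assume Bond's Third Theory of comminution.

W = 10 Wi / √P80 − 10 Wi / √F80
1/√249 = 0.063372;  1/√10329 = 0.009839
W = 10·14.3·(0.063372 − 0.009839) = 7.6552 kWh/t

W = 7.6552 kWh/t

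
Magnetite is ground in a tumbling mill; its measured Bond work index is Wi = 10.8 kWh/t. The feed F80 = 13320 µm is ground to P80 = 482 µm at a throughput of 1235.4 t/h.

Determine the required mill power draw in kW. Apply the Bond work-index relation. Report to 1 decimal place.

W = 10·Wi·(P80^(-½) − F80^(-½))
W = 10·10.8·(1/√482 − 1/√13320) = 10·10.8·(0.036884) = 3.9835 kWh/t
P_mill = W·ṁ = 3.9835·1235.4 = 4921.2 kW

P = 4921.2 kW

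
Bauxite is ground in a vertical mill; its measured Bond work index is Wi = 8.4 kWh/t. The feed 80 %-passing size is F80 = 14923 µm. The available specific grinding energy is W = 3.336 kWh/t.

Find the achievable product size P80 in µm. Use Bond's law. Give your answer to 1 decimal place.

P80 = 435.8 µm

Bond:  W = 10 Wi (1/√P − 1/√F)
⇒ 1/√P80 = W/(10 Wi) + 1/√F80
  = 3.3360/(10·8.4) + 1/√14923 = 0.039714 + 0.008186 = 0.047900
P80 = (1/0.047900)² = 20.8767² = 435.84 µm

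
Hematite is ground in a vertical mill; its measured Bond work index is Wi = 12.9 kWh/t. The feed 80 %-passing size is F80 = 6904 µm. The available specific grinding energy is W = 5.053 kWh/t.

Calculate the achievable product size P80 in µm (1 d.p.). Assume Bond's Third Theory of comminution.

P80 = 381.4 µm

W = 10 Wi (P80^-0.5 − F80^-0.5)
⇒ 1/√P80 = W/(10 Wi) + 1/√F80
  = 5.0530/(10·12.9) + 1/√6904 = 0.039171 + 0.012035 = 0.051206
P80 = (1/0.051206)² = 19.5291² = 381.39 µm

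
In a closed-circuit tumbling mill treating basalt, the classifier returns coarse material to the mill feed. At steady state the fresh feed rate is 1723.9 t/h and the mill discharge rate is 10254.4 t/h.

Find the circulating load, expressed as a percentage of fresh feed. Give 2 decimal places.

CL = 494.84 %

Mill node: discharge = fresh + recycle.
R = M − F = 10254.4 − 1723.9 = 8530.5 t/h
CL = 100·R/F = 100·8530.5/1723.9 = 494.84 %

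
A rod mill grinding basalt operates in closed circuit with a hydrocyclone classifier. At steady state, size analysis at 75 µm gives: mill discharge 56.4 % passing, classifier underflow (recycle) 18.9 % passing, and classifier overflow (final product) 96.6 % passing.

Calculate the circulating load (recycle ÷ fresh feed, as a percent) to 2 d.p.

CL = 107.20 %

Two-product formula at 75 µm:
d + r·d = r·u + o → r(d−u) = o−d
r = (96.6 − 56.4)/(56.4 − 18.9) = 40.2/37.5 = 1.0720
CL = 100·r = 107.20 %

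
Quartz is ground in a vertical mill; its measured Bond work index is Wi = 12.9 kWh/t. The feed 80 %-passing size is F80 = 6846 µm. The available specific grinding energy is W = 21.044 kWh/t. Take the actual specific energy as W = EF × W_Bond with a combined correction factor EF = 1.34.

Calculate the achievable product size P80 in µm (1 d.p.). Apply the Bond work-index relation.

W = 10 Wi / √P80 − 10 Wi / √F80
W_Bond = W / EF = 21.044 / 1.34 = 15.7045 kWh/t
P80^(−½) = W_Bond/(10 Wi) + F80^(−½)
  = 15.7045/(10·12.9) + 1/√6846 = 0.121740 + 0.012086 = 0.133826
P80 = (1/0.133826)² = 7.4724² = 55.84 µm

P80 = 55.8 µm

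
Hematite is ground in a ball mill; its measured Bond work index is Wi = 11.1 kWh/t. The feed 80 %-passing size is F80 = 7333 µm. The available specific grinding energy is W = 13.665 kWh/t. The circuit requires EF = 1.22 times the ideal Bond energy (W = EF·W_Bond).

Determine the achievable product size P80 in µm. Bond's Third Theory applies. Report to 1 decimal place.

Bond:  W = 10 Wi (1/√P − 1/√F)
W_Bond = W / EF = 13.665 / 1.22 = 11.2008 kWh/t
⇒ 1/√P80 = W_Bond/(10·Wi) + 1/√F80
  = 11.2008/(10·11.1) + 1/√7333 = 0.100908 + 0.011678 = 0.112586
P80 = (1/0.112586)² = 8.8821² = 78.89 µm

P80 = 78.9 µm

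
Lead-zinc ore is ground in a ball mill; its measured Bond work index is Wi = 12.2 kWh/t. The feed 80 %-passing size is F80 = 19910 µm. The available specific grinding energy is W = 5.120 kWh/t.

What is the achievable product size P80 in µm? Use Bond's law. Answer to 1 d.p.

P80 = 415.6 µm

W = 10 Wi / √P80 − 10 Wi / √F80
⇒ 1/√P80 = W/(10·Wi) + 1/√F80
  = 5.1200/(10·12.2) + 1/√19910 = 0.041967 + 0.007087 = 0.049054
P80 = (1/0.049054)² = 20.3856² = 415.57 µm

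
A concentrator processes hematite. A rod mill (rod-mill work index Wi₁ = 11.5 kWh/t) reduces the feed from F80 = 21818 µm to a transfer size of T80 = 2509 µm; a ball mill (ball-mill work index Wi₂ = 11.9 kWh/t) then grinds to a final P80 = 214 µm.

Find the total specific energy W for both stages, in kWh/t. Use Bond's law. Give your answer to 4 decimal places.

W = 7.2763 kWh/t

W_Bond = 10·Wi·(1/√P₈₀ − 1/√F₈₀)
Stage 1 (21818→2509 µm, Wi₁=11.5): W₁ = 10·11.5·(0.019964 − 0.006770) = 1.5173 kWh/t
Stage 2 (2509→214 µm, Wi₂=11.9): W₂ = 10·11.9·(0.068359 − 0.019964) = 5.7589 kWh/t
W = W₁ + W₂ = 1.5173 + 5.7589 = 7.2763 kWh/t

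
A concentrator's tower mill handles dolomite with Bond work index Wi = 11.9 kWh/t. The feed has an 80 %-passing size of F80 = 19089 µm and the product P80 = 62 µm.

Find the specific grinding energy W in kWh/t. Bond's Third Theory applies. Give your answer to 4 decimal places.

W = 14.2517 kWh/t

W_Bond = 10·Wi·(1/√P₈₀ − 1/√F₈₀)
1/√62 = 0.127000;  1/√19089 = 0.007238
W = 10·11.9·(0.127000 − 0.007238) = 14.2517 kWh/t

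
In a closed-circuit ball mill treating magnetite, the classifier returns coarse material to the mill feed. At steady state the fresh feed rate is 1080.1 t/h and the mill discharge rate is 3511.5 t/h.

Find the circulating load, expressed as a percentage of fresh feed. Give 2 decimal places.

CL = 225.11 %

M = F + R at steady state, so:
R = M − F = 3511.5 − 1080.1 = 2431.4 t/h
CL = 100·R/F = 100·2431.4/1080.1 = 225.11 %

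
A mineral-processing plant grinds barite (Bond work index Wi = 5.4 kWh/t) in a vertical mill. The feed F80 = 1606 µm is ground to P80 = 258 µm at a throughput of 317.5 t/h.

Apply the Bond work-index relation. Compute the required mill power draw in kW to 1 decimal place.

P = 639.6 kW

W = 10·Wi·(P80^(-½) − F80^(-½))
W = 10·5.4·(1/√258 − 1/√1606) = 10·5.4·(0.037304) = 2.0144 kWh/t
Mill draw = 2.0144 × 317.5 = 639.6 kW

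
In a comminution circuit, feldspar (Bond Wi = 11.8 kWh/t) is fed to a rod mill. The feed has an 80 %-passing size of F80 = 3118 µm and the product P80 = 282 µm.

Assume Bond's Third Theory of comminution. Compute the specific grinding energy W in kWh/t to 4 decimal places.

W = 10·Wi·[P80^(−½) − F80^(−½)]
1/√282 = 0.059549;  1/√3118 = 0.017909
W = 10·11.8·(0.059549 − 0.017909) = 4.9136 kWh/t

W = 4.9136 kWh/t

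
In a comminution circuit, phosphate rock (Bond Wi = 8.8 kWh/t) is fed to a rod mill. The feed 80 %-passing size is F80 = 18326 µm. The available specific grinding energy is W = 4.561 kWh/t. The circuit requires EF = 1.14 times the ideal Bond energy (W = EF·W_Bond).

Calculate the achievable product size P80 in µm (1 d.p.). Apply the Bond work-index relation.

P80 = 358.0 µm

W = 10 Wi / √P80 − 10 Wi / √F80
W_Bond = W / EF = 4.561 / 1.14 = 4.0009 kWh/t
⇒ 1/√P80 = W_Bond/(10·Wi) + 1/√F80
  = 4.0009/(10·8.8) + 1/√18326 = 0.045465 + 0.007387 = 0.052851
P80 = (1/0.052851)² = 18.9209² = 358.00 µm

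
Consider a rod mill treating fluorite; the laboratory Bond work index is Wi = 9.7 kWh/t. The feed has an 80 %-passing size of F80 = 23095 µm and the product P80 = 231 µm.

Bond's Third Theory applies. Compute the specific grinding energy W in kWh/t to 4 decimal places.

W = 5.7438 kWh/t

Bond: W = 10·Wi·(1/√P80 − 1/√F80)
1/√231 = 0.065795;  1/√23095 = 0.006580
W = 10·9.7·(0.065795 − 0.006580) = 5.7438 kWh/t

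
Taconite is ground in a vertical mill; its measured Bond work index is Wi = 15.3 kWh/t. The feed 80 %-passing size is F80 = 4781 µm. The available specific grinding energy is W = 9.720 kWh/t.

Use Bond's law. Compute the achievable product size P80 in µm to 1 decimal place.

P80 = 164.4 µm

Bond:  W = 10 Wi (1/√P − 1/√F)
P80^-0.5 = F80^-0.5 + W/(10 Wi)
  = 9.7200/(10·15.3) + 1/√4781 = 0.063529 + 0.014462 = 0.077992
P80 = (1/0.077992)² = 12.8219² = 164.40 µm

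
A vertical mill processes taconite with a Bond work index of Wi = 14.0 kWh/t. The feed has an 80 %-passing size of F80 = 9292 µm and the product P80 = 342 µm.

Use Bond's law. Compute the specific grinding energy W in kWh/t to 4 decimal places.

W = 6.1180 kWh/t

Bond:  W = 10 Wi (1/√P − 1/√F)
1/√342 = 0.054074;  1/√9292 = 0.010374
W = 10·14.0·(0.054074 − 0.010374) = 6.1180 kWh/t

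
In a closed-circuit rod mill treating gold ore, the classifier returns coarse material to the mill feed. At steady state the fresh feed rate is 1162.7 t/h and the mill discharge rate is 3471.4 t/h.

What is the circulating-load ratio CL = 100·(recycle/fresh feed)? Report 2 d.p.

CL = 198.56 %

M = F + R at steady state, so:
R = M − F = 3471.4 − 1162.7 = 2308.7 t/h
CL = 100·R/F = 100·2308.7/1162.7 = 198.56 %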